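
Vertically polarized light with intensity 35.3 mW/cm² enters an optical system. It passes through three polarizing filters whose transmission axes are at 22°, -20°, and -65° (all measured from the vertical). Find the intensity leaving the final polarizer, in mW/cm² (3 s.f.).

I₁ = 35.3 mW/cm² · cos²(22°) = 30.35 mW/cm².
I₂ = I₁ · cos²(42°) = 30.35 · 0.5523 = 16.76 mW/cm².
I₃ = I₂ · cos²(45°) = 16.76 · 0.5 = 8.38 mW/cm².

I ≈ 8.38 mW/cm²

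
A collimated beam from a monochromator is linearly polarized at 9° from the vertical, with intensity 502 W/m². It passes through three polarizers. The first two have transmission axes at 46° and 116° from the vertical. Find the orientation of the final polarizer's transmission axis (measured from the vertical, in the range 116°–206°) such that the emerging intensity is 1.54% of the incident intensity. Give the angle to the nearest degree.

I₁ = I₀ cos²(46° − 9°) = I₀ cos²(37°) = 0.6378 I₀.
I₂ = I₁ cos²(116° − 46°) = 0.6378 I₀ · cos²(70°) = 0.07461 I₀.
Need I₃/I₀ = 0.0154, so cos²(θ − 116°) = 0.0154 / 0.07461 = 0.2064.
θ − 116° = arccos(√0.2064) = 63.0°, giving θ ≈ 116 + 63.0 = 179.0°.

θ ≈ 179°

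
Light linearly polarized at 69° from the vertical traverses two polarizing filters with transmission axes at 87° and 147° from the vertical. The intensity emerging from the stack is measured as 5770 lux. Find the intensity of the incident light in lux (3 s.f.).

I₀ ≈ 2.55e4 lux

I₁ = I₀ cos²(87° − 69°) = I₀ cos²(18°) = 0.9045 I₀.
I₂ = I₁ cos²(147° − 87°) = 0.9045 I₀ · cos²(60°) = 0.2261 I₀.
So 5770 lux = 0.2261 I₀, giving I₀ = 5770/0.2261 = 2.552e+04 lux.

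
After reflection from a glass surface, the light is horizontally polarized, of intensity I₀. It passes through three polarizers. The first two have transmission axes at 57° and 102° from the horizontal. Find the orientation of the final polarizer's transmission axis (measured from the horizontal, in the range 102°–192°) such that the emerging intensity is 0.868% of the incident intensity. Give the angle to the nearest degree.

I₁ = I₀ cos²(57° − 0°) = I₀ cos²(57°) = 0.2966 I₀.
I₂ = I₁ cos²(102° − 57°) = 0.2966 I₀ · cos²(45°) = 0.1483 I₀.
Need I₃/I₀ = 0.00868, so cos²(θ − 102°) = 0.00868 / 0.1483 = 0.05852.
θ − 102° = arccos(√0.05852) = 76.0°, giving θ ≈ 102 + 76.0 = 178.0°.

θ ≈ 178°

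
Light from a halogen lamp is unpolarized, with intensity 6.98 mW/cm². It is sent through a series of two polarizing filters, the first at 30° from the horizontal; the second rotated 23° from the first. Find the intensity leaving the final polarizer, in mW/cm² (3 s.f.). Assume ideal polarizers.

I ≈ 2.96 mW/cm²

Unpolarized light through the first polarizer → I₁ = 6.98 mW/cm²/2 = 3.49 mW/cm², polarized at 30°.
I₂ = I₁ · cos²(23°) = 3.49 · 0.8473 = 2.957 mW/cm².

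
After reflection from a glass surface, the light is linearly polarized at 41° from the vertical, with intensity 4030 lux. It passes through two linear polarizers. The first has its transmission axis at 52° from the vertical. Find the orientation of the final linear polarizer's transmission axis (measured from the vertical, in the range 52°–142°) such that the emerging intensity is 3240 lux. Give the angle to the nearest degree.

θ ≈ 76°

I₁ = I₀ cos²(52° − 41°) = I₀ cos²(11°) = 0.9636 I₀.
Target fraction: 3240 / 4030 lux = 0.804 of I₀.
Need I₂/I₀ = 0.804, so cos²(θ − 52°) = 0.804 / 0.9636 = 0.8343.
θ − 52° = arccos(√0.8343) = 24.0°, giving θ ≈ 52 + 24.0 = 76.0°.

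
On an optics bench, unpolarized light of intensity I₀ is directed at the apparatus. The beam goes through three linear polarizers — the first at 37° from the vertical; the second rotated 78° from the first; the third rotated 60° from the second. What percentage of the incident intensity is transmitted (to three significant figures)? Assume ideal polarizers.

Unpolarized light through the first polarizer → I₁ = ½ I₀, now polarized at 37°.
I₂ = I₁ cos²(78°) = 0.5 · 0.04323 I₀ = 0.02161 I₀.
I₃ = I₂ cos²(60°) = 0.02161 · 0.25 I₀ = 0.005403 I₀.
That is 0.5403% of the incident intensity.

≈ 0.540%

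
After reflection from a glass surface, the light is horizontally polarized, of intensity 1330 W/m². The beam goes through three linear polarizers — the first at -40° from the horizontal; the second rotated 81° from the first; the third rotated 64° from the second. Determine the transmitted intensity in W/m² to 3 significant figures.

I₁ = 1330 W/m² · cos²(40°) = 780.5 W/m².
I₂ = I₁ · cos²(81°) = 780.5 · 0.02447 = 19.1 W/m².
I₃ = I₂ · cos²(64°) = 19.1 · 0.1922 = 3.67 W/m².

I ≈ 3.67 W/m²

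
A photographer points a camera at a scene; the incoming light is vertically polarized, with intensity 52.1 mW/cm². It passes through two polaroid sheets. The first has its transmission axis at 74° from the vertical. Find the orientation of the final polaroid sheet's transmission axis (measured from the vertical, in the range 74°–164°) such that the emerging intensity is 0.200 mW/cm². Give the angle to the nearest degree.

I₁ = I₀ cos²(74° − 0°) = I₀ cos²(74°) = 0.07598 I₀.
Target fraction: 0.200 / 52.1 mW/cm² = 0.003839 of I₀.
Need I₂/I₀ = 0.003839, so cos²(θ − 74°) = 0.003839 / 0.07598 = 0.05053.
θ − 74° = arccos(√0.05053) = 77.0°, giving θ ≈ 74 + 77.0 = 151.0°.

θ ≈ 151°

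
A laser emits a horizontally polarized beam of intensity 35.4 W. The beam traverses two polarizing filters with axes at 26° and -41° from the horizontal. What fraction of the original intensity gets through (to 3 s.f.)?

I/I₀ ≈ 0.123

I₁ = 35.4 W · cos²(26°) = 28.6 W.
I₂ = I₁ · cos²(67°) = 28.6 · 0.1527 = 4.366 W.
Transmitted fraction = 0.1233.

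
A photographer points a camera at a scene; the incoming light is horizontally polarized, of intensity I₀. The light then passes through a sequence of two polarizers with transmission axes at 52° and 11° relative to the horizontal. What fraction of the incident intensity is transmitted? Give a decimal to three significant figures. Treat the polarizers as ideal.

≈ 0.216 I₀

I₁ = I₀ cos²(52° − 0°) = I₀ cos²(52°) = 0.379 I₀.
I₂ = I₁ cos²(11° − 52°) = 0.379 I₀ · cos²(41°) = 0.2159 I₀.
Transmitted fraction = 0.2159.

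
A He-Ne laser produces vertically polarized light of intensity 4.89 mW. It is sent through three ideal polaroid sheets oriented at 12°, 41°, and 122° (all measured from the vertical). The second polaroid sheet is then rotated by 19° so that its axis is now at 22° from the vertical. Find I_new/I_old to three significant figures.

I_new/I_old ≈ 1.56

Before rotation:
By Malus's law, I₁ = I₀ cos²(12° − 0°) = I₀ cos²(12°) = 0.9568 I₀.
I₂ = I₁ cos²(41° − 12°) = 0.9568 I₀ · cos²(29°) = 0.7319 I₀.
I₃ = I₂ cos²(122° − 41°) = 0.7319 I₀ · cos²(81°) = 0.01791 I₀.
After rotation:
I₁ = I₀ cos²(12° − 0°) = I₀ cos²(12°) = 0.9568 I₀.
I₂ = I₁ cos²(22° − 12°) = 0.9568 I₀ · cos²(10°) = 0.9279 I₀.
Angle between axes 2 and 3: 80°. I₃ = 0.9279 I₀ · cos²(80°) = 0.02798 I₀.
Ratio = 0.02798 / 0.01791 = 1.562.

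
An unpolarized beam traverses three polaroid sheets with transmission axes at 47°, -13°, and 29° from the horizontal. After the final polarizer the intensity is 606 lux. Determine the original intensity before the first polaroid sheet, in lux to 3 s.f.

Unpolarized light through the first polarizer → I₁ = ½ I₀, now polarized at 47°.
I₂ = I₁ cos²(-13° − 47°) = 0.5 I₀ · cos²(60°) = 0.125 I₀.
I₃ = I₂ cos²(29° + 13°) = 0.125 I₀ · cos²(42°) = 0.06903 I₀.
So 606 lux = 0.06903 I₀, giving I₀ = 606/0.06903 = 8778 lux.

I₀ ≈ 8780 lux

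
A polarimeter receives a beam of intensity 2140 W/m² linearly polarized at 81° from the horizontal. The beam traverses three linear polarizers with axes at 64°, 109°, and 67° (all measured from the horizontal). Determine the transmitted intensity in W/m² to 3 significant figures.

I₁ = 2140 W/m² · cos²(17°) = 1957 W/m².
I₂ = I₁ · cos²(45°) = 1957 · 0.5 = 978.5 W/m².
I₃ = I₂ · cos²(42°) = 978.5 · 0.5523 = 540.4 W/m².

I ≈ 540 W/m²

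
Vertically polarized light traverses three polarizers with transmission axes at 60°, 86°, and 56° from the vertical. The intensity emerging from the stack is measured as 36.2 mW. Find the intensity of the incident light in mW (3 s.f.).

By Malus's law, I₁ = I₀ cos²(60° − 0°) = I₀ cos²(60°) = 0.25 I₀.
I₂ = I₁ cos²(86° − 60°) = 0.25 I₀ · cos²(26°) = 0.202 I₀.
I₃ = I₂ cos²(56° − 86°) = 0.202 I₀ · cos²(30°) = 0.1515 I₀.
So 36.2 mW = 0.1515 I₀, giving I₀ = 36.2/0.1515 = 239 mW.

I₀ ≈ 239 mW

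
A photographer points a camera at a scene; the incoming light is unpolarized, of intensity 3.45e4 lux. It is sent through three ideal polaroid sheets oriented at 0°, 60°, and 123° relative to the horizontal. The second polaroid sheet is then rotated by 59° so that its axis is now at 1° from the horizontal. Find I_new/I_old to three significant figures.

Before rotation:
Unpolarized light through the first polarizer → I₁ = ½ I₀, now polarized at 0°.
I₂ = I₁ cos²(60° − 0°) = 0.5 I₀ · cos²(60°) = 0.125 I₀.
I₃ = I₂ cos²(123° − 60°) = 0.125 I₀ · cos²(63°) = 0.02576 I₀.
After rotation:
Unpolarized light through the first polarizer → I₁ = ½ I₀, now polarized at 0°.
I₂ = I₁ cos²(1° − 0°) = 0.5 I₀ · cos²(1°) = 0.4998 I₀.
Angle between axes 2 and 3: 58°. I₃ = 0.4998 I₀ · cos²(58°) = 0.1404 I₀.
Ratio = 0.1404 / 0.02576 = 5.448.

I_new/I_old ≈ 5.45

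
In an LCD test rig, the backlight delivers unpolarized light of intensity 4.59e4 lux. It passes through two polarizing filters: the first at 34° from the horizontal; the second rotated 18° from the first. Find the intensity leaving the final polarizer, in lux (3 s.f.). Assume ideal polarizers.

I ≈ 2.08e4 lux

Unpolarized light through the first polarizer → I₁ = 4.59e4 lux/2 = 2.295e+04 lux, polarized at 34°.
I₂ = I₁ · cos²(18°) = 2.295e+04 · 0.9045 = 2.076e+04 lux.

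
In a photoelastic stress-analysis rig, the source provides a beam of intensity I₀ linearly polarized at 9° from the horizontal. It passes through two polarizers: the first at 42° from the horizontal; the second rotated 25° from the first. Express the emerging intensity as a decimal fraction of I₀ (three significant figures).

≈ 0.578 I₀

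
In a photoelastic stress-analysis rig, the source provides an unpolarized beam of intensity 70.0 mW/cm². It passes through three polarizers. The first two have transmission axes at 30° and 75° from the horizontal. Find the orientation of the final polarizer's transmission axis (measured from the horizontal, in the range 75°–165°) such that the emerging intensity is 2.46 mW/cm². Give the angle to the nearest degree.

Unpolarized light through the first polarizer → I₁ = ½ I₀, now polarized at 30°.
I₂ = I₁ cos²(75° − 30°) = 0.5 I₀ · cos²(45°) = 0.25 I₀.
Target fraction: 2.46 / 70.0 mW/cm² = 0.03514 of I₀.
Need I₃/I₀ = 0.03514, so cos²(θ − 75°) = 0.03514 / 0.25 = 0.1406.
θ − 75° = arccos(√0.1406) = 68.0°, giving θ ≈ 75 + 68.0 = 143.0°.

θ ≈ 143°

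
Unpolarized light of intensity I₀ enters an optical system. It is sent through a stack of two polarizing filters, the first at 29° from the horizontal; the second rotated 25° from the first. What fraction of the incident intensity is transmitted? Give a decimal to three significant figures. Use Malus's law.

Unpolarized light through the first polarizer → I₁ = ½ I₀, now polarized at 29°.
I₂ = I₁ cos²(25°) = 0.5 · 0.8214 I₀ = 0.4107 I₀.
Transmitted fraction = 0.4107.

≈ 0.411 I₀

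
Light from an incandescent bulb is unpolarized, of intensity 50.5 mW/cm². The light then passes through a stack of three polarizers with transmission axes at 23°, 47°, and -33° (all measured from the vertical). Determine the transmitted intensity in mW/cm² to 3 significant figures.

Unpolarized light through the first polarizer → I₁ = 50.5 mW/cm²/2 = 25.25 mW/cm², polarized at 23°.
I₂ = I₁ · cos²(24°) = 25.25 · 0.8346 = 21.07 mW/cm².
I₃ = I₂ · cos²(80°) = 21.07 · 0.03015 = 0.6354 mW/cm².

I ≈ 0.635 mW/cm²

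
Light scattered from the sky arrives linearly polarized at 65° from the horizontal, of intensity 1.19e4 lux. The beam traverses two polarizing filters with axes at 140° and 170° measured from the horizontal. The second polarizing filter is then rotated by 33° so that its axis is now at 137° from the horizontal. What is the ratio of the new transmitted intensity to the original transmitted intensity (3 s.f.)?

I_new/I_old ≈ 1.33

Before rotation:
I₁ = I₀ cos²(140° − 65°) = I₀ cos²(75°) = 0.06699 I₀.
I₂ = I₁ cos²(170° − 140°) = 0.06699 I₀ · cos²(30°) = 0.05024 I₀.
After rotation:
I₁ = I₀ cos²(140° − 65°) = I₀ cos²(75°) = 0.06699 I₀.
I₂ = I₁ cos²(137° − 140°) = 0.06699 I₀ · cos²(3°) = 0.0668 I₀.
Ratio = 0.0668 / 0.05024 = 1.33.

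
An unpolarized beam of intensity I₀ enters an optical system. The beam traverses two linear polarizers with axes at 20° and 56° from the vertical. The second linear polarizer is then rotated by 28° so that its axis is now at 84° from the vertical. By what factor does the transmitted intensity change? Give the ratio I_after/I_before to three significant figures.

I_new/I_old ≈ 0.294

Before rotation:
Unpolarized light through the first polarizer → I₁ = ½ I₀, now polarized at 20°.
I₂ = I₁ cos²(56° − 20°) = 0.5 I₀ · cos²(36°) = 0.3273 I₀.
After rotation:
Unpolarized light through the first polarizer → I₁ = ½ I₀, now polarized at 20°.
I₂ = I₁ cos²(84° − 20°) = 0.5 I₀ · cos²(64°) = 0.09608 I₀.
Ratio = 0.09608 / 0.3273 = 0.2936.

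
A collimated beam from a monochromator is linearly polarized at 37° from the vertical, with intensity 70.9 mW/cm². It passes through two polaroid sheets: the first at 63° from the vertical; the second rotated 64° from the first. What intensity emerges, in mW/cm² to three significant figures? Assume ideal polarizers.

By Malus's law, I₁ = 70.9 mW/cm² · cos²(26°) = 57.28 mW/cm².
I₂ = I₁ · cos²(64°) = 57.28 · 0.1922 = 11.01 mW/cm².

I ≈ 11.0 mW/cm²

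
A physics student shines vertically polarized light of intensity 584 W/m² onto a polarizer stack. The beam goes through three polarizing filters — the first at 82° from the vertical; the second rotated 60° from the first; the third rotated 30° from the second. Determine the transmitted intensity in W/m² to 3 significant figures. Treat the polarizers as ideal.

I ≈ 2.12 W/m²

By Malus's law, I₁ = 584 W/m² · cos²(82°) = 11.31 W/m².
I₂ = I₁ · cos²(60°) = 11.31 · 0.25 = 2.828 W/m².
I₃ = I₂ · cos²(30°) = 2.828 · 0.75 = 2.121 W/m².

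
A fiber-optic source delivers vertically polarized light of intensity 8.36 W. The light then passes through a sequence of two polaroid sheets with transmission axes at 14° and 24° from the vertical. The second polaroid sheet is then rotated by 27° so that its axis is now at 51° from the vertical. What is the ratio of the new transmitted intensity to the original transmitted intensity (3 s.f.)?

I_new/I_old ≈ 0.658

Before rotation:
I₁ = I₀ cos²(14° − 0°) = I₀ cos²(14°) = 0.9415 I₀.
I₂ = I₁ cos²(24° − 14°) = 0.9415 I₀ · cos²(10°) = 0.9131 I₀.
After rotation:
I₁ = I₀ cos²(14° − 0°) = I₀ cos²(14°) = 0.9415 I₀.
I₂ = I₁ cos²(51° − 14°) = 0.9415 I₀ · cos²(37°) = 0.6005 I₀.
Ratio = 0.6005 / 0.9131 = 0.6576.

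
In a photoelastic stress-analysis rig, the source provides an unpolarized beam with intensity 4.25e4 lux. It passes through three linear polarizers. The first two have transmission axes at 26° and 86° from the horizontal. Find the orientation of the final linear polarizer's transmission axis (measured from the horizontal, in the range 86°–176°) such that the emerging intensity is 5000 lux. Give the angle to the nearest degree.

θ ≈ 100°

Unpolarized light through the first polarizer → I₁ = ½ I₀, now polarized at 26°.
I₂ = I₁ cos²(86° − 26°) = 0.5 I₀ · cos²(60°) = 0.125 I₀.
Target fraction: 5000 / 4.25e4 lux = 0.1176 of I₀.
Need I₃/I₀ = 0.1176, so cos²(θ − 86°) = 0.1176 / 0.125 = 0.9412.
θ − 86° = arccos(√0.9412) = 14.0°, giving θ ≈ 86 + 14.0 = 100.0°.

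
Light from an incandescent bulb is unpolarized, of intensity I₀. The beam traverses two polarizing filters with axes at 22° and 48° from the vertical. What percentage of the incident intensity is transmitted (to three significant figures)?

≈ 40.4%

Unpolarized light through the first polarizer → I₁ = ½ I₀, now polarized at 22°.
I₂ = I₁ cos²(48° − 22°) = 0.5 I₀ · cos²(26°) = 0.4039 I₀.
That is 40.39% of the incident intensity.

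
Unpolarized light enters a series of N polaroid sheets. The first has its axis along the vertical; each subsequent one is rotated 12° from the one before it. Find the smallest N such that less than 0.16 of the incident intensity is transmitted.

N = 27

First polarizer halves the unpolarized light: factor 1/2.
Each further stage multiplies by cos²(12°) = 0.9568.
After N polarizers: T = 0.5·0.9568^(N−1). Require T < 0.16 ⇒ N−1 > ln(0.16/0.5)/ln(0.9568) = 25.79, so N−1 ≥ 26 and N = 27.
Check: N=27 gives T = 0.1585 < 0.16; N=26 gives T = 0.1656.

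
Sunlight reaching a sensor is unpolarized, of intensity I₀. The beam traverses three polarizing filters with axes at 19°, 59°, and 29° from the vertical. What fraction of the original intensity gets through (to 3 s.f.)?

≈ 0.220 I₀

Unpolarized light through the first polarizer → I₁ = ½ I₀, now polarized at 19°.
I₂ = I₁ cos²(59° − 19°) = 0.5 I₀ · cos²(40°) = 0.2934 I₀.
I₃ = I₂ cos²(29° − 59°) = 0.2934 I₀ · cos²(30°) = 0.2201 I₀.
Transmitted fraction = 0.2201.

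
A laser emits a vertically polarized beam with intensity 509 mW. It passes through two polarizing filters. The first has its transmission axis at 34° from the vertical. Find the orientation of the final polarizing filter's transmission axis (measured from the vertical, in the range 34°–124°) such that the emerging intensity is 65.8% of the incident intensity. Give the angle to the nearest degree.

I₁ = I₀ cos²(34° − 0°) = I₀ cos²(34°) = 0.6873 I₀.
Need I₂/I₀ = 0.658, so cos²(θ − 34°) = 0.658 / 0.6873 = 0.9574.
θ − 34° = arccos(√0.9574) = 11.9°, giving θ ≈ 34 + 11.9 = 45.9°.

θ ≈ 46°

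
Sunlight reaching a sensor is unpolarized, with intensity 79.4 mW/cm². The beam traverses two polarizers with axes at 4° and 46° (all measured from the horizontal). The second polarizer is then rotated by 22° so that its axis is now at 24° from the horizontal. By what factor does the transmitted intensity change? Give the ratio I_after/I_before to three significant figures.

Before rotation:
Unpolarized light through the first polarizer → I₁ = ½ I₀, now polarized at 4°.
I₂ = I₁ cos²(46° − 4°) = 0.5 I₀ · cos²(42°) = 0.2761 I₀.
After rotation:
Unpolarized light through the first polarizer → I₁ = ½ I₀, now polarized at 4°.
I₂ = I₁ cos²(24° − 4°) = 0.5 I₀ · cos²(20°) = 0.4415 I₀.
Ratio = 0.4415 / 0.2761 = 1.599.

I_new/I_old ≈ 1.60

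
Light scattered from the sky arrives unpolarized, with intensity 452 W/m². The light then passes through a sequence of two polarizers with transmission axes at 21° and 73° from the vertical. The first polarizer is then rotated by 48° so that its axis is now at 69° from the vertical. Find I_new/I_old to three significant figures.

Before rotation:
Unpolarized light through the first polarizer → I₁ = ½ I₀, now polarized at 21°.
I₂ = I₁ cos²(73° − 21°) = 0.5 I₀ · cos²(52°) = 0.1895 I₀.
After rotation:
Unpolarized light through the first polarizer → I₁ = ½ I₀, now polarized at 69°.
I₂ = I₁ cos²(73° − 69°) = 0.5 I₀ · cos²(4°) = 0.4976 I₀.
Ratio = 0.4976 / 0.1895 = 2.625.

I_new/I_old ≈ 2.63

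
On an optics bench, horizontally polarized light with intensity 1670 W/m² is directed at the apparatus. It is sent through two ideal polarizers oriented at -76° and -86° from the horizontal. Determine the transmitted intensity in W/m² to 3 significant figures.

I₁ = 1670 W/m² · cos²(76°) = 97.74 W/m².
I₂ = I₁ · cos²(10°) = 97.74 · 0.9698 = 94.79 W/m².

I ≈ 94.8 W/m²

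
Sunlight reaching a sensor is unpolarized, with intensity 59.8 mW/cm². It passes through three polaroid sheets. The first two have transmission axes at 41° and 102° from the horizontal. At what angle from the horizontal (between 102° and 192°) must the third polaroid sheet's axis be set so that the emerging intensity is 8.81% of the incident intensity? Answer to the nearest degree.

θ ≈ 132°

Unpolarized light through the first polarizer → I₁ = ½ I₀, now polarized at 41°.
I₂ = I₁ cos²(102° − 41°) = 0.5 I₀ · cos²(61°) = 0.1175 I₀.
Need I₃/I₀ = 0.0881, so cos²(θ − 102°) = 0.0881 / 0.1175 = 0.7497.
θ − 102° = arccos(√0.7497) = 30.0°, giving θ ≈ 102 + 30.0 = 132.0°.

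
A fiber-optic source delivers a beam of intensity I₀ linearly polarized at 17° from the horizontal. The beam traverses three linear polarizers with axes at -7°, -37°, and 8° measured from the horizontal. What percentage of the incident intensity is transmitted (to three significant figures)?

≈ 31.3%

I₁ = I₀ cos²(-7° − 17°) = I₀ cos²(24°) = 0.8346 I₀.
I₂ = I₁ cos²(-37° + 7°) = 0.8346 I₀ · cos²(30°) = 0.6259 I₀.
I₃ = I₂ cos²(8° + 37°) = 0.6259 I₀ · cos²(45°) = 0.313 I₀.
That is 31.3% of the incident intensity.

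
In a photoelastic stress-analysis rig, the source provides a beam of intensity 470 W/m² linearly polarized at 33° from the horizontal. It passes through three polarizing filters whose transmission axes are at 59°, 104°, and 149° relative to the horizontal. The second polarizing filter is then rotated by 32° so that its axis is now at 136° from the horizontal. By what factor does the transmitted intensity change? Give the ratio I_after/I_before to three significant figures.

Before rotation:
By Malus's law, I₁ = I₀ cos²(59° − 33°) = I₀ cos²(26°) = 0.8078 I₀.
I₂ = I₁ cos²(104° − 59°) = 0.8078 I₀ · cos²(45°) = 0.4039 I₀.
I₃ = I₂ cos²(149° − 104°) = 0.4039 I₀ · cos²(45°) = 0.202 I₀.
After rotation:
I₁ = I₀ cos²(59° − 33°) = I₀ cos²(26°) = 0.8078 I₀.
I₂ = I₁ cos²(136° − 59°) = 0.8078 I₀ · cos²(77°) = 0.04088 I₀.
I₃ = I₂ cos²(149° − 136°) = 0.04088 I₀ · cos²(13°) = 0.03881 I₀.
Ratio = 0.03881 / 0.202 = 0.1922.

I_new/I_old ≈ 0.192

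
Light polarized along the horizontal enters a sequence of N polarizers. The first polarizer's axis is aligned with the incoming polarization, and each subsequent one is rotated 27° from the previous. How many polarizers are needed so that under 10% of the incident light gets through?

N = 11

First polarizer is aligned with the polarization: full transmission.
Each further stage multiplies by cos²(27°) = 0.7939.
After N polarizers: T = 0.7939^(N−1). Require T < 0.10 ⇒ N−1 > ln(0.10)/ln(0.7939) = 9.98, so N−1 ≥ 10 and N = 11.
Check: N=11 gives T = 0.09945 < 0.10; N=10 gives T = 0.1253.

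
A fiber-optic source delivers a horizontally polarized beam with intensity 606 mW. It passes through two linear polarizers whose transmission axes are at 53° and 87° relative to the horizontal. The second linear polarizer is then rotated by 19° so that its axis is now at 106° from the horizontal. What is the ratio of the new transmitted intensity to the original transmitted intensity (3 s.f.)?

Before rotation:
By Malus's law, I₁ = I₀ cos²(53° − 0°) = I₀ cos²(53°) = 0.3622 I₀.
I₂ = I₁ cos²(87° − 53°) = 0.3622 I₀ · cos²(34°) = 0.2489 I₀.
After rotation:
I₁ = I₀ cos²(53° − 0°) = I₀ cos²(53°) = 0.3622 I₀.
I₂ = I₁ cos²(106° − 53°) = 0.3622 I₀ · cos²(53°) = 0.1312 I₀.
Ratio = 0.1312 / 0.2489 = 0.527.

I_new/I_old ≈ 0.527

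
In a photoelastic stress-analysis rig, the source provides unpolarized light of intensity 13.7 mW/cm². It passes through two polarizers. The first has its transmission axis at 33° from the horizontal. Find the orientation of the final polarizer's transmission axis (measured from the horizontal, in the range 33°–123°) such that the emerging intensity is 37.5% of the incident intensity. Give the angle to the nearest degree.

Unpolarized light through the first polarizer → I₁ = ½ I₀, now polarized at 33°.
Need I₂/I₀ = 0.375, so cos²(θ − 33°) = 0.375 / 0.5 = 0.75.
θ − 33° = arccos(√0.75) = 30.0°, giving θ ≈ 33 + 30.0 = 63.0°.

θ ≈ 63°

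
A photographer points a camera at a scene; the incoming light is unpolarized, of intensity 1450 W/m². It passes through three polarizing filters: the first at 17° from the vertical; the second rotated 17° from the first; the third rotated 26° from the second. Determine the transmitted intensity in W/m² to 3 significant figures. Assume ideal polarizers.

I ≈ 536 W/m²

Unpolarized light through the first polarizer → I₁ = 1450 W/m²/2 = 725 W/m², polarized at 17°.
I₂ = I₁ · cos²(17°) = 725 · 0.9145 = 663 W/m².
I₃ = I₂ · cos²(26°) = 663 · 0.8078 = 535.6 W/m².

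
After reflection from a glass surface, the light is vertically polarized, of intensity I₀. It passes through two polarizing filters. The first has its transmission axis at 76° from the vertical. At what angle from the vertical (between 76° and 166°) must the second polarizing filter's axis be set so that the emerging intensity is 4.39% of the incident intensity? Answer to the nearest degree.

I₁ = I₀ cos²(76° − 0°) = I₀ cos²(76°) = 0.05853 I₀.
Need I₂/I₀ = 0.0439, so cos²(θ − 76°) = 0.0439 / 0.05853 = 0.7501.
θ − 76° = arccos(√0.7501) = 30.0°, giving θ ≈ 76 + 30.0 = 106.0°.

θ ≈ 106°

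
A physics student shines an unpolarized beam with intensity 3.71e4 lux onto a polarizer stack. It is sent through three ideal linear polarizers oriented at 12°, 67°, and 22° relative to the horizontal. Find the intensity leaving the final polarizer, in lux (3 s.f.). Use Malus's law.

Unpolarized light through the first polarizer → I₁ = 3.71e4 lux/2 = 1.855e+04 lux, polarized at 12°.
I₂ = I₁ · cos²(55°) = 1.855e+04 · 0.329 = 6103 lux.
I₃ = I₂ · cos²(45°) = 6103 · 0.5 = 3051 lux.

I ≈ 3050 lux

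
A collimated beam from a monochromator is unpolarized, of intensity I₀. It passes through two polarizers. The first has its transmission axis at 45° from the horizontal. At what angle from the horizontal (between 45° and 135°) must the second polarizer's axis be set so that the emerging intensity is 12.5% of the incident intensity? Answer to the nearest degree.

θ ≈ 105°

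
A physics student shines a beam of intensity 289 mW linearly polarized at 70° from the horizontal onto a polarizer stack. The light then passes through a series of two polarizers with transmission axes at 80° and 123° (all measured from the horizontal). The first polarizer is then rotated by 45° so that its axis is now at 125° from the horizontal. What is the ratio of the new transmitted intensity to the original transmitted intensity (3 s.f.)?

I_new/I_old ≈ 0.633

Before rotation:
By Malus's law, I₁ = I₀ cos²(80° − 70°) = I₀ cos²(10°) = 0.9698 I₀.
I₂ = I₁ cos²(123° − 80°) = 0.9698 I₀ · cos²(43°) = 0.5187 I₀.
After rotation:
I₁ = I₀ cos²(125° − 70°) = I₀ cos²(55°) = 0.329 I₀.
I₂ = I₁ cos²(123° − 125°) = 0.329 I₀ · cos²(2°) = 0.3286 I₀.
Ratio = 0.3286 / 0.5187 = 0.6334.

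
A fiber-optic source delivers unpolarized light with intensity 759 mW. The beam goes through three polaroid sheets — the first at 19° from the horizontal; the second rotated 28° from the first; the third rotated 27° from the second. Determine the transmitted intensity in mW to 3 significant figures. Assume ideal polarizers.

I ≈ 235 mW

Unpolarized light through the first polarizer → I₁ = 759 mW/2 = 379.5 mW, polarized at 19°.
I₂ = I₁ · cos²(28°) = 379.5 · 0.7796 = 295.9 mW.
I₃ = I₂ · cos²(27°) = 295.9 · 0.7939 = 234.9 mW.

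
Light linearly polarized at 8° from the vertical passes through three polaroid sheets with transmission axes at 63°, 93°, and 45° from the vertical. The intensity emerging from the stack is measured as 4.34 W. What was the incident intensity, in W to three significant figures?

By Malus's law, I₁ = I₀ cos²(63° − 8°) = I₀ cos²(55°) = 0.329 I₀.
I₂ = I₁ cos²(93° − 63°) = 0.329 I₀ · cos²(30°) = 0.2467 I₀.
I₃ = I₂ cos²(45° − 93°) = 0.2467 I₀ · cos²(48°) = 0.1105 I₀.
So 4.34 W = 0.1105 I₀, giving I₀ = 4.34/0.1105 = 39.28 W.

I₀ ≈ 39.3 W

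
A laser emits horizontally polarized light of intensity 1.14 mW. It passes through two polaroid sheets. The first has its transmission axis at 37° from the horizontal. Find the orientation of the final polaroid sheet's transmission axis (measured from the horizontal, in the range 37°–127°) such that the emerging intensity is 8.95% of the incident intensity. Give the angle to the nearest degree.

θ ≈ 105°

I₁ = I₀ cos²(37° − 0°) = I₀ cos²(37°) = 0.6378 I₀.
Need I₂/I₀ = 0.0895, so cos²(θ − 37°) = 0.0895 / 0.6378 = 0.1403.
θ − 37° = arccos(√0.1403) = 68.0°, giving θ ≈ 37 + 68.0 = 105.0°.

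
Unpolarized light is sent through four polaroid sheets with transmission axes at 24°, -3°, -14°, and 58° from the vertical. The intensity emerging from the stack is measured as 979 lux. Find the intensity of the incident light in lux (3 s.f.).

Unpolarized light through the first polarizer → I₁ = ½ I₀, now polarized at 24°.
I₂ = I₁ cos²(-3° − 24°) = 0.5 I₀ · cos²(27°) = 0.3969 I₀.
I₃ = I₂ cos²(-14° + 3°) = 0.3969 I₀ · cos²(11°) = 0.3825 I₀.
I₄ = I₃ cos²(58° + 14°) = 0.3825 I₀ · cos²(72°) = 0.03652 I₀.
So 979 lux = 0.03652 I₀, giving I₀ = 979/0.03652 = 2.68e+04 lux.

I₀ ≈ 2.68e4 lux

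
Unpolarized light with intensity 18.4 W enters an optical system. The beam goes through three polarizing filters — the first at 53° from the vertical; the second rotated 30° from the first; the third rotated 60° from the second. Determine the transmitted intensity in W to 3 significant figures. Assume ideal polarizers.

Unpolarized light through the first polarizer → I₁ = 18.4 W/2 = 9.2 W, polarized at 53°.
I₂ = I₁ · cos²(30°) = 9.2 · 0.75 = 6.9 W.
I₃ = I₂ · cos²(60°) = 6.9 · 0.25 = 1.725 W.

I ≈ 1.73 W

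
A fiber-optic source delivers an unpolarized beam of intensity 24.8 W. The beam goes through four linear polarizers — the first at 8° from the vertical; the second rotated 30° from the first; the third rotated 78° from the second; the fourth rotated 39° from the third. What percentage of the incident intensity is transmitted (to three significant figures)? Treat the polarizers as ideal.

≈ 0.979%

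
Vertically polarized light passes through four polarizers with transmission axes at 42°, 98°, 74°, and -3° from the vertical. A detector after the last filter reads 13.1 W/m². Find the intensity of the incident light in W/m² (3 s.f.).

I₁ = I₀ cos²(42° − 0°) = I₀ cos²(42°) = 0.5523 I₀.
I₂ = I₁ cos²(98° − 42°) = 0.5523 I₀ · cos²(56°) = 0.1727 I₀.
I₃ = I₂ cos²(74° − 98°) = 0.1727 I₀ · cos²(24°) = 0.1441 I₀.
I₄ = I₃ cos²(-3° − 74°) = 0.1441 I₀ · cos²(77°) = 0.007293 I₀.
So 13.1 W/m² = 0.007293 I₀, giving I₀ = 13.1/0.007293 = 1796 W/m².

I₀ ≈ 1800 W/m²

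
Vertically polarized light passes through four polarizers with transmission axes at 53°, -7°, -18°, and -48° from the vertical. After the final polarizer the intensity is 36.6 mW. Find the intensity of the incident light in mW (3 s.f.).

I₁ = I₀ cos²(53° − 0°) = I₀ cos²(53°) = 0.3622 I₀.
I₂ = I₁ cos²(-7° − 53°) = 0.3622 I₀ · cos²(60°) = 0.09055 I₀.
I₃ = I₂ cos²(-18° + 7°) = 0.09055 I₀ · cos²(11°) = 0.08725 I₀.
I₄ = I₃ cos²(-48° + 18°) = 0.08725 I₀ · cos²(30°) = 0.06544 I₀.
So 36.6 mW = 0.06544 I₀, giving I₀ = 36.6/0.06544 = 559.3 mW.

I₀ ≈ 559 mW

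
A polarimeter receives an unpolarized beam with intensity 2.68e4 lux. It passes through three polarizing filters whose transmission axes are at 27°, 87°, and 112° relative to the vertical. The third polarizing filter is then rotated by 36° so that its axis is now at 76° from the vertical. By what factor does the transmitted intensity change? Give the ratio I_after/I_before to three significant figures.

I_new/I_old ≈ 1.17

Before rotation:
Unpolarized light through the first polarizer → I₁ = ½ I₀, now polarized at 27°.
I₂ = I₁ cos²(87° − 27°) = 0.5 I₀ · cos²(60°) = 0.125 I₀.
I₃ = I₂ cos²(112° − 87°) = 0.125 I₀ · cos²(25°) = 0.1027 I₀.
After rotation:
Unpolarized light through the first polarizer → I₁ = ½ I₀, now polarized at 27°.
I₂ = I₁ cos²(87° − 27°) = 0.5 I₀ · cos²(60°) = 0.125 I₀.
I₃ = I₂ cos²(76° − 87°) = 0.125 I₀ · cos²(11°) = 0.1204 I₀.
Ratio = 0.1204 / 0.1027 = 1.173.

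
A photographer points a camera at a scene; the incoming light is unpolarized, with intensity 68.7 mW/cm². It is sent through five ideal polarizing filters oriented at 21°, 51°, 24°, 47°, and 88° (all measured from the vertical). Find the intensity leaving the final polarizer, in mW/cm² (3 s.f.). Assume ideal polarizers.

I ≈ 9.87 mW/cm²

Unpolarized light through the first polarizer → I₁ = 68.7 mW/cm²/2 = 34.35 mW/cm², polarized at 21°.
I₂ = I₁ · cos²(30°) = 34.35 · 0.75 = 25.76 mW/cm².
I₃ = I₂ · cos²(27°) = 25.76 · 0.7939 = 20.45 mW/cm².
I₄ = I₃ · cos²(23°) = 20.45 · 0.8473 = 17.33 mW/cm².
I₅ = I₄ · cos²(41°) = 17.33 · 0.5696 = 9.871 mW/cm².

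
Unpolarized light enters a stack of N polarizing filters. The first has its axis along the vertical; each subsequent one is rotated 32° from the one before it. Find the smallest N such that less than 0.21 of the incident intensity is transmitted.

First polarizer halves the unpolarized light: factor 1/2.
Each further stage multiplies by cos²(32°) = 0.7192.
After N polarizers: T = 0.5·0.7192^(N−1). Require T < 0.21 ⇒ N−1 > ln(0.21/0.5)/ln(0.7192) = 2.63, so N−1 ≥ 3 and N = 4.
Check: N=4 gives T = 0.186 < 0.21; N=3 gives T = 0.2586.

N = 4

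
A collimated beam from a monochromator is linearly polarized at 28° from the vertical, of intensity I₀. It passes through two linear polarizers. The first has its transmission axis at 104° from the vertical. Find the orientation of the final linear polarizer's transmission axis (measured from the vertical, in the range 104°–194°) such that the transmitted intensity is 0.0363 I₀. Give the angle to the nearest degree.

By Malus's law, I₁ = I₀ cos²(104° − 28°) = I₀ cos²(76°) = 0.05853 I₀.
Need I₂/I₀ = 0.0363, so cos²(θ − 104°) = 0.0363 / 0.05853 = 0.6202.
θ − 104° = arccos(√0.6202) = 38.0°, giving θ ≈ 104 + 38.0 = 142.0°.

θ ≈ 142°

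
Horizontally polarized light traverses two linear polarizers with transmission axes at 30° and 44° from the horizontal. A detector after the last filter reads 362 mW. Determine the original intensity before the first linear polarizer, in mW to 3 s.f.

I₁ = I₀ cos²(30° − 0°) = I₀ cos²(30°) = 0.75 I₀.
I₂ = I₁ cos²(44° − 30°) = 0.75 I₀ · cos²(14°) = 0.7061 I₀.
So 362 mW = 0.7061 I₀, giving I₀ = 362/0.7061 = 512.7 mW.

I₀ ≈ 513 mW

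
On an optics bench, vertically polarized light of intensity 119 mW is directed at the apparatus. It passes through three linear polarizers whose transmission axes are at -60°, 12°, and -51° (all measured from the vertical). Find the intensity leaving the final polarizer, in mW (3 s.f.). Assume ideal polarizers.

I ≈ 0.586 mW

I₁ = 119 mW · cos²(60°) = 29.75 mW.
I₂ = I₁ · cos²(72°) = 29.75 · 0.09549 = 2.841 mW.
I₃ = I₂ · cos²(63°) = 2.841 · 0.2061 = 0.5855 mW.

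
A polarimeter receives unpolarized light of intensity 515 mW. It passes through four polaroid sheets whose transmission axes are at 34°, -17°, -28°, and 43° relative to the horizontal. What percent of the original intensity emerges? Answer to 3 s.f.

Unpolarized light through the first polarizer → I₁ = 515 mW/2 = 257.5 mW, polarized at 34°.
I₂ = I₁ · cos²(51°) = 257.5 · 0.396 = 102 mW.
I₃ = I₂ · cos²(11°) = 102 · 0.9636 = 98.27 mW.
I₄ = I₃ · cos²(71°) = 98.27 · 0.106 = 10.42 mW.
That is 2.023% of the incident intensity.

≈ 2.02%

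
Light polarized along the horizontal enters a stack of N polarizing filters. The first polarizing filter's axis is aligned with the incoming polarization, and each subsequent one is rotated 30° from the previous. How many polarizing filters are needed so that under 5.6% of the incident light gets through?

N = 12

First polarizer is aligned with the polarization: full transmission.
Each further stage multiplies by cos²(30°) = 0.75.
After N polarizers: T = 0.75^(N−1). Require T < 0.056 ⇒ N−1 > ln(0.056)/ln(0.75) = 10.02, so N−1 ≥ 11 and N = 12.
Check: N=12 gives T = 0.04224 < 0.056; N=11 gives T = 0.05631.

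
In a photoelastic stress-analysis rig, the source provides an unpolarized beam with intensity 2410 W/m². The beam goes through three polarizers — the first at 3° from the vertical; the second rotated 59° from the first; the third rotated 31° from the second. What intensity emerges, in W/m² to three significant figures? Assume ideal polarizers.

I ≈ 235 W/m²

Unpolarized light through the first polarizer → I₁ = 2410 W/m²/2 = 1205 W/m², polarized at 3°.
I₂ = I₁ · cos²(59°) = 1205 · 0.2653 = 319.6 W/m².
I₃ = I₂ · cos²(31°) = 319.6 · 0.7347 = 234.9 W/m².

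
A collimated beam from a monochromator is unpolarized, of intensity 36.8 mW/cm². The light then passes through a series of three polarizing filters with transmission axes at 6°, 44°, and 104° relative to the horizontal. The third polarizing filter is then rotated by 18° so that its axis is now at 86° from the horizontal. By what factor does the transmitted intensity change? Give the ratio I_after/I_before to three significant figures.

I_new/I_old ≈ 2.21

Before rotation:
Unpolarized light through the first polarizer → I₁ = ½ I₀, now polarized at 6°.
I₂ = I₁ cos²(44° − 6°) = 0.5 I₀ · cos²(38°) = 0.3105 I₀.
I₃ = I₂ cos²(104° − 44°) = 0.3105 I₀ · cos²(60°) = 0.07762 I₀.
After rotation:
Unpolarized light through the first polarizer → I₁ = ½ I₀, now polarized at 6°.
I₂ = I₁ cos²(44° − 6°) = 0.5 I₀ · cos²(38°) = 0.3105 I₀.
I₃ = I₂ cos²(86° − 44°) = 0.3105 I₀ · cos²(42°) = 0.1715 I₀.
Ratio = 0.1715 / 0.07762 = 2.209.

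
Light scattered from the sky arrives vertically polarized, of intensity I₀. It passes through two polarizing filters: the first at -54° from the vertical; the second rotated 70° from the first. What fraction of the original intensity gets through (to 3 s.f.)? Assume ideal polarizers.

≈ 0.0404 I₀

I₁ = I₀ cos²(-54° − 0°) = I₀ cos²(54°) = 0.3455 I₀.
I₂ = I₁ cos²(70°) = 0.3455 · 0.117 I₀ = 0.04041 I₀.
Transmitted fraction = 0.04041.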